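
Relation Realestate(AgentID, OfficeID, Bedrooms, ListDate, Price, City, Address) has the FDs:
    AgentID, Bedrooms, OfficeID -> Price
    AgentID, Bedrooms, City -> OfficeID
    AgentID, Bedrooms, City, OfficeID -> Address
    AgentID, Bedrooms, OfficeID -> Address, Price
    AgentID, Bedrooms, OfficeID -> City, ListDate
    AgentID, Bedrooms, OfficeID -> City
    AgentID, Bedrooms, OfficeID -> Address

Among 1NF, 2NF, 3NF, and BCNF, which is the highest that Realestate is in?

BCNF

Candidate keys: {AgentID, Bedrooms, City}, {AgentID, Bedrooms, OfficeID}. Prime attributes: {AgentID, Bedrooms, City, OfficeID}.
Each dependency's left side is a superkey — BCNF holds.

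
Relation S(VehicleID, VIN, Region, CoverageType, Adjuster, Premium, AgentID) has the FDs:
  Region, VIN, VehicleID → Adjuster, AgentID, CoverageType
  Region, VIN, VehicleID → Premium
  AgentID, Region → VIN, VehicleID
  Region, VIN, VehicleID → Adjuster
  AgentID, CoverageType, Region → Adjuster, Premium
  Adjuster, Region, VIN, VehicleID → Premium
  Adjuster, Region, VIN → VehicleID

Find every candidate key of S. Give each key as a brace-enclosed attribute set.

No FD produces {Region}, so it must be in every candidate key.
{AgentID, Region}⁺ = {Adjuster, AgentID, CoverageType, Premium, Region, VIN, VehicleID}, which is every attribute, so {AgentID, Region} is a candidate key.
{Adjuster, Region, VIN}⁺ = {Adjuster, AgentID, CoverageType, Premium, Region, VIN, VehicleID}, which is every attribute, so {Adjuster, Region, VIN} is a candidate key.
{Region, VIN, VehicleID}⁺ = {Adjuster, AgentID, CoverageType, Premium, Region, VIN, VehicleID}, which is every attribute, so {Region, VIN, VehicleID} is a candidate key.
These are minimal and exhaustive — every other superkey contains one of them.

{Adjuster, Region, VIN}, {AgentID, Region}, {Region, VIN, VehicleID}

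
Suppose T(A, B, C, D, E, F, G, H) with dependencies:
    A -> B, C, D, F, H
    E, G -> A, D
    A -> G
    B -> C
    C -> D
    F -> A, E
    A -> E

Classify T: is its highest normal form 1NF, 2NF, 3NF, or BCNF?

Candidate keys: {A}, {E, G}, {F}. Prime attributes: {A, E, F, G}.
B -> C: {B}⁺ = {B, C, D}, which is not all of the attributes, so the left side is not a superkey — BCNF is violated.
B -> C has non-prime {C} on the right and a non-superkey on the left, so 3NF fails.
No proper subset of a key has a non-prime attribute in its closure, so there is no partial dependency; 2NF holds.

2NF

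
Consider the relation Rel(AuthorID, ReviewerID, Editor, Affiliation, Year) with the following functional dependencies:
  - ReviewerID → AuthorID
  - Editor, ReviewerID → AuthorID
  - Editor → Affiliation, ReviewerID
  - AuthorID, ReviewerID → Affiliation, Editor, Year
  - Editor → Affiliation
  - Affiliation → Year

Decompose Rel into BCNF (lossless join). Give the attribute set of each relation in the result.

{Affiliation, AuthorID, Editor, ReviewerID}; {Affiliation, Year}

Candidate keys of the original relation: {Editor}, {ReviewerID}.
Within {Affiliation, AuthorID, Editor, ReviewerID, Year}: {Affiliation}⁺ ∩ {Affiliation, AuthorID, Editor, ReviewerID, Year} = {Affiliation, Year}, not the whole set, so Affiliation → Year violates BCNF; decompose into {Affiliation, Year} and {Affiliation, AuthorID, Editor, ReviewerID}.
{Affiliation, Year} has no BCNF violation.
{Affiliation, AuthorID, Editor, ReviewerID} has no BCNF violation.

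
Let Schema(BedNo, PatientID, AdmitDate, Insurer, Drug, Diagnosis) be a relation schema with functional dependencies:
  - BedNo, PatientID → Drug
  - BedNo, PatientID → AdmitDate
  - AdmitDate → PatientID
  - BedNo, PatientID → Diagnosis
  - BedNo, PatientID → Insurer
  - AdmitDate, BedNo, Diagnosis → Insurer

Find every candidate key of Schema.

No FD produces {BedNo}, so it must be in every candidate key.
Closure of {AdmitDate, BedNo} is {AdmitDate, BedNo, Diagnosis, Drug, Insurer, PatientID}, the whole schema; {AdmitDate, BedNo} is a candidate key.
Closure of {BedNo, PatientID} is {AdmitDate, BedNo, Diagnosis, Drug, Insurer, PatientID}, the whole schema; {BedNo, PatientID} is a candidate key.
Any other superkey properly contains one of these, so there are no further candidate keys.

{AdmitDate, BedNo}, {BedNo, PatientID}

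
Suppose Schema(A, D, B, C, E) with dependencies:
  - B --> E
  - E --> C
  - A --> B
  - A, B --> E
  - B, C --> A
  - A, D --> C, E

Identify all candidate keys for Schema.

No FD produces {D}, so it must be in every candidate key.
{A, D}⁺ = {A, B, C, D, E} — all of the relation — so {A, D} is a candidate key.
{B, D}⁺ = {A, B, C, D, E} — all of the relation — so {B, D} is a candidate key.
No proper subset of any of these is a key, and no other minimal superkey exists.

{A, D}, {B, D}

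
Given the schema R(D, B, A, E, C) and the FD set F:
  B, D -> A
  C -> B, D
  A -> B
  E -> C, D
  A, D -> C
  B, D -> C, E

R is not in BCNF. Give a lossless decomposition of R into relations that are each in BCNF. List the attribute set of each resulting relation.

Candidate keys of the original relation: {A, D}, {B, D}, {C}, {E}.
Within {A, B, C, D, E}: {A}⁺ ∩ {A, B, C, D, E} = {A, B}, not the whole set, so A -> B violates BCNF; decompose into {A, B} and {A, C, D, E}.
{A, B} has no BCNF violation.
{A, C, D, E} has no BCNF violation.

{A, B}; {A, C, D, E}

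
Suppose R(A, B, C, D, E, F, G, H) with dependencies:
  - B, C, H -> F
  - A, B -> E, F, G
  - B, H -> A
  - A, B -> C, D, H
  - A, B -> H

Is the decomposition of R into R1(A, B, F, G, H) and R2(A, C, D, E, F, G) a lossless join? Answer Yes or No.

No

Common attributes: {A, F, G}; their closure is {A, F, G}.
The closure covers neither R1 nor R2 entirely; the join is not lossless.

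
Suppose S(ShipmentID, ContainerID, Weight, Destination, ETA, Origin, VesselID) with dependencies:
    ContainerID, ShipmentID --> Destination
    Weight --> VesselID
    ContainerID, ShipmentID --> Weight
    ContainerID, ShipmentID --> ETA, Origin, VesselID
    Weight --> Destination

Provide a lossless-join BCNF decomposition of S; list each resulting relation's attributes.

Candidate key of the original relation: {ContainerID, ShipmentID}.
{ContainerID, Destination, ETA, Origin, ShipmentID, VesselID, Weight}: {Weight} determines {Destination, VesselID, Weight} here but is not a superkey — split on Weight --> Destination, VesselID, giving {Destination, VesselID, Weight} and {ContainerID, ETA, Origin, ShipmentID, Weight}.
{Destination, VesselID, Weight} is in BCNF.
{ContainerID, ETA, Origin, ShipmentID, Weight} is in BCNF.

{ContainerID, ETA, Origin, ShipmentID, Weight}; {Destination, VesselID, Weight}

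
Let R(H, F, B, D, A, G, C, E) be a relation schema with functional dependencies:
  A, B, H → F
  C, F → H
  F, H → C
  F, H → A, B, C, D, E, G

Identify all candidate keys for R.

{C, F}⁺ = {A, B, C, D, E, F, G, H} — all of the relation — so {C, F} is a candidate key.
{F, H}⁺ = {A, B, C, D, E, F, G, H} — all of the relation — so {F, H} is a candidate key.
{A, B, H}⁺ = {A, B, C, D, E, F, G, H} — all of the relation — so {A, B, H} is a candidate key.
No proper subset of any of these is a key, and no other minimal superkey exists.

{A, B, H}, {C, F}, {F, H}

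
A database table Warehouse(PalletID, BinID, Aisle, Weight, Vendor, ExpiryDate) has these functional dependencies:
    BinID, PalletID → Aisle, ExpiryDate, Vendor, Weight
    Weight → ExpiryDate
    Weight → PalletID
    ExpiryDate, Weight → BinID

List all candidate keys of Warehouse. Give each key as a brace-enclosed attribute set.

{Weight} is a candidate key since {Weight}⁺ = {Aisle, BinID, ExpiryDate, PalletID, Vendor, Weight} covers every attribute.
{BinID, PalletID} is a candidate key since {BinID, PalletID}⁺ = {Aisle, BinID, ExpiryDate, PalletID, Vendor, Weight} covers every attribute.
No proper subset of any of these is a key, and no other minimal superkey exists.

{BinID, PalletID}, {Weight}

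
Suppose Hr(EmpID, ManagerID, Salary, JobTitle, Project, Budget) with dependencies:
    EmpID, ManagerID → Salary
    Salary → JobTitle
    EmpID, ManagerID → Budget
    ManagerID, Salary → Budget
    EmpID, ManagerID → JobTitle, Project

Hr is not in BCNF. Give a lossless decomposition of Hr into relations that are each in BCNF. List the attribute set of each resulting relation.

Candidate key of the original relation: {EmpID, ManagerID}.
Within {Budget, EmpID, JobTitle, ManagerID, Project, Salary}: {Salary}⁺ ∩ {Budget, EmpID, JobTitle, ManagerID, Project, Salary} = {JobTitle, Salary}, not the whole set, so Salary → JobTitle violates BCNF; decompose into {JobTitle, Salary} and {Budget, EmpID, ManagerID, Project, Salary}.
{JobTitle, Salary} is in BCNF.
Within {Budget, EmpID, ManagerID, Project, Salary}: {ManagerID, Salary}⁺ ∩ {Budget, EmpID, ManagerID, Project, Salary} = {Budget, ManagerID, Salary}, not the whole set, so ManagerID, Salary → Budget violates BCNF; decompose into {Budget, ManagerID, Salary} and {EmpID, ManagerID, Project, Salary}.
{Budget, ManagerID, Salary} is in BCNF.
{EmpID, ManagerID, Project, Salary} is in BCNF.

{Budget, ManagerID, Salary}; {EmpID, ManagerID, Project, Salary}; {JobTitle, Salary}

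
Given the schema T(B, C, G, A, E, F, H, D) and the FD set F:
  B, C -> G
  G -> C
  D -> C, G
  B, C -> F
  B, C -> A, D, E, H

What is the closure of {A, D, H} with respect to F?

Start with {A, D, H}.
D -> C, G applies; add {C, G} → now {A, C, D, G, H}.
No further FD applies.

{A, C, D, G, H}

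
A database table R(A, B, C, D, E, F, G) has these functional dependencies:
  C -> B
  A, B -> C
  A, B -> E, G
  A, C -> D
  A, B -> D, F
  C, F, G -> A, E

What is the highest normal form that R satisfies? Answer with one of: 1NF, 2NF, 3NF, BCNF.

Candidate keys: {A, B}, {A, C}, {C, F, G}. Prime attributes: {A, B, C, F, G}.
For C -> B we have {C}⁺ = {B, C}; {C} is not a superkey, so BCNF fails.
Its right-hand attributes {B} are all prime, as are those of every other non-superkey FD — the relation is in 3NF.

3NF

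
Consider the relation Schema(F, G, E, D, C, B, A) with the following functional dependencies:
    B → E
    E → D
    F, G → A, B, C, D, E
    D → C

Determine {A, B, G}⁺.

Start with {A, B, G}.
B → E applies; add {E} → now {A, B, E, G}.
E → D applies; add {D} → now {A, B, D, E, G}.
D → C applies; add {C} → now {A, B, C, D, E, G}.
No further FD applies.

{A, B, C, D, E, G}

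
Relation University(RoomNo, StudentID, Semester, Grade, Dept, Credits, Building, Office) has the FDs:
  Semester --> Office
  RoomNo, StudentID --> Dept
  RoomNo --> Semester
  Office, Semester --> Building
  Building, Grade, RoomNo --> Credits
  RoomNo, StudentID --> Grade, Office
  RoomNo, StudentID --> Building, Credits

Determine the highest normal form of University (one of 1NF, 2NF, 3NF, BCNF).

1NF

Candidate key: {RoomNo, StudentID}. Prime attributes: {RoomNo, StudentID}.
For Semester --> Office we have {Semester}⁺ = {Building, Office, Semester}; {Semester} is not a superkey, so BCNF fails.
Because {Office} is non-prime and the left side of Semester --> Office is not a superkey, the relation is not in 3NF.
Since {RoomNo} ⊂ {RoomNo, StudentID} and {RoomNo}⁺ ⊇ {Building, Office, Semester} with {Building, Office, Semester} non-prime, there is a partial dependency; 2NF fails.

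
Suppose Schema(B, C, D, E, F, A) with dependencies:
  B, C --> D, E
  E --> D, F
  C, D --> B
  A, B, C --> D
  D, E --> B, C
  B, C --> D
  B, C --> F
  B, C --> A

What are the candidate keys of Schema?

Closure of {E} is {A, B, C, D, E, F}, the whole schema; {E} is a candidate key.
Closure of {B, C} is {A, B, C, D, E, F}, the whole schema; {B, C} is a candidate key.
Closure of {C, D} is {A, B, C, D, E, F}, the whole schema; {C, D} is a candidate key.
These are minimal and exhaustive — every other superkey contains one of them.

{B, C}, {C, D}, {E}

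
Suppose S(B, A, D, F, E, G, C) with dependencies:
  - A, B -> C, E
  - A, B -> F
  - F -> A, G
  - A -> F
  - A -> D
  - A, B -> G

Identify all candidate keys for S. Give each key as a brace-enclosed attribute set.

{A, B}, {B, F}

{B} never appears on the right of any FD, so every key must include it.
Closure of {A, B} is {A, B, C, D, E, F, G}, the whole schema; {A, B} is a candidate key.
Closure of {B, F} is {A, B, C, D, E, F, G}, the whole schema; {B, F} is a candidate key.
No proper subset of any of these is a key, and no other minimal superkey exists.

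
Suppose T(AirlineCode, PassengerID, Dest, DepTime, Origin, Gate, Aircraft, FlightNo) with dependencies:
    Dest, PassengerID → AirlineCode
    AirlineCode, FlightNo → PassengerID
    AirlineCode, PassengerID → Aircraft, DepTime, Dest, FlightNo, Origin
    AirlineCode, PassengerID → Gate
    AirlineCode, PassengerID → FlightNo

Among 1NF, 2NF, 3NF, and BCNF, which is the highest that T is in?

BCNF

Candidate keys: {AirlineCode, FlightNo}, {AirlineCode, PassengerID}, {Dest, PassengerID}. Prime attributes: {AirlineCode, Dest, FlightNo, PassengerID}.
Each dependency's left side is a superkey — BCNF holds.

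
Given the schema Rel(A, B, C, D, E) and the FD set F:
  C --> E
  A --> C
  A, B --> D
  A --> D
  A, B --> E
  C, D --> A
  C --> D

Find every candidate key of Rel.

No FD produces {B}, so it must be in every candidate key.
{A, B}⁺ = {A, B, C, D, E} — all of the relation — so {A, B} is a candidate key.
{B, C}⁺ = {A, B, C, D, E} — all of the relation — so {B, C} is a candidate key.
These are minimal and exhaustive — every other superkey contains one of them.

{A, B}, {B, C}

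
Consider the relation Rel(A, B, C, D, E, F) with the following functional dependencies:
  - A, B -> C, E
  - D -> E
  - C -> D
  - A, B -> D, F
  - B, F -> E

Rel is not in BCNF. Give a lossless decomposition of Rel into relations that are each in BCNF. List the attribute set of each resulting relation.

{A, B, C, F}; {C, D}; {D, E}

Candidate key of the original relation: {A, B}.
{A, B, C, D, E, F}: {D} determines {D, E} here but is not a superkey — split on D -> E, giving {D, E} and {A, B, C, D, F}.
{D, E} is in BCNF.
{A, B, C, D, F}: {C} determines {C, D} here but is not a superkey — split on C -> D, giving {C, D} and {A, B, C, F}.
{C, D} is in BCNF.
{A, B, C, F} is in BCNF.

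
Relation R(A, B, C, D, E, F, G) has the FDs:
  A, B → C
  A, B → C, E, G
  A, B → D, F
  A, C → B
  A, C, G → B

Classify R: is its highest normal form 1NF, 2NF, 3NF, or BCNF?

BCNF

Candidate keys: {A, B}, {A, C}. Prime attributes: {A, B, C}.
Every FD has a superkey on the left, so the relation is in BCNF.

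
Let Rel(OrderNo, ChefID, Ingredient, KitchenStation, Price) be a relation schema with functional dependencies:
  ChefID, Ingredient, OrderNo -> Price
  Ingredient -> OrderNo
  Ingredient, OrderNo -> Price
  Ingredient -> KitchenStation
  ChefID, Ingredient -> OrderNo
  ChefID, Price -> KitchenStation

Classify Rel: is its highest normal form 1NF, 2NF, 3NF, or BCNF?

Candidate key: {ChefID, Ingredient}. Prime attributes: {ChefID, Ingredient}.
Ingredient -> OrderNo: {Ingredient}⁺ = {Ingredient, KitchenStation, OrderNo, Price}, which is not all of the attributes, so the left side is not a superkey — BCNF is violated.
Ingredient -> OrderNo has non-prime {OrderNo} on the right and a non-superkey on the left, so 3NF fails.
Since {Ingredient} ⊂ {ChefID, Ingredient} and {Ingredient}⁺ ⊇ {KitchenStation, OrderNo, Price} with {KitchenStation, OrderNo, Price} non-prime, there is a partial dependency; 2NF fails.

1NF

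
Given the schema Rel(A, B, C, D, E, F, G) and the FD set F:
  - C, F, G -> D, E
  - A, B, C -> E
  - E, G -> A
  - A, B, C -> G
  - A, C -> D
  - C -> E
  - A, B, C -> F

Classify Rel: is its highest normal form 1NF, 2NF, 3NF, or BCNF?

Candidate keys: {A, B, C}, {B, C, G}. Prime attributes: {A, B, C, G}.
C, F, G -> D, E: {C, F, G}⁺ = {A, C, D, E, F, G}, which is not all of the attributes, so the left side is not a superkey — BCNF is violated.
C, F, G -> D, E has non-prime {D, E} on the right and a non-superkey on the left, so 3NF fails.
The proper key subset {C} of {A, B, C} determines non-prime {E}, so the relation is not even in 2NF.

1NF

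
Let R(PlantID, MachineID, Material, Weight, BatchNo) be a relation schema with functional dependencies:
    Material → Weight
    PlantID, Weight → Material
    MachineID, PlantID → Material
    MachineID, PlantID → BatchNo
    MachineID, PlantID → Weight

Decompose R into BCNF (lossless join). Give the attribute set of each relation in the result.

Candidate key of the original relation: {MachineID, PlantID}.
Within {BatchNo, MachineID, Material, PlantID, Weight}: {Material}⁺ ∩ {BatchNo, MachineID, Material, PlantID, Weight} = {Material, Weight}, not the whole set, so Material → Weight violates BCNF; decompose into {Material, Weight} and {BatchNo, MachineID, Material, PlantID}.
{Material, Weight} is in BCNF.
{BatchNo, MachineID, Material, PlantID} is in BCNF.

{BatchNo, MachineID, Material, PlantID}; {Material, Weight}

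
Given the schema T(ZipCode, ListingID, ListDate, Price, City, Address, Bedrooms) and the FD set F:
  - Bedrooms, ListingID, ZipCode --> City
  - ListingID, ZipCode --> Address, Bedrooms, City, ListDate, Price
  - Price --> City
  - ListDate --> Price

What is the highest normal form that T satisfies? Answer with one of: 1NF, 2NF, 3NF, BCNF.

2NF

Candidate key: {ListingID, ZipCode}. Prime attributes: {ListingID, ZipCode}.
For Price --> City we have {Price}⁺ = {City, Price}; {Price} is not a superkey, so BCNF fails.
Because {City} is non-prime and the left side of Price --> City is not a superkey, the relation is not in 3NF.
Checking every proper subset of each key, none determines a non-prime attribute — 2NF is satisfied.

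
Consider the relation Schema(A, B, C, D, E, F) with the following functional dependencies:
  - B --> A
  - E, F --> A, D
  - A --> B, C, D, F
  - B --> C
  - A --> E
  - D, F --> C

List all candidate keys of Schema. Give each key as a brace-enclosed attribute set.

{A}, {B}, {E, F}

{A} is a candidate key since {A}⁺ = {A, B, C, D, E, F} covers every attribute.
{B} is a candidate key since {B}⁺ = {A, B, C, D, E, F} covers every attribute.
{E, F} is a candidate key since {E, F}⁺ = {A, B, C, D, E, F} covers every attribute.
These are minimal and exhaustive — every other superkey contains one of them.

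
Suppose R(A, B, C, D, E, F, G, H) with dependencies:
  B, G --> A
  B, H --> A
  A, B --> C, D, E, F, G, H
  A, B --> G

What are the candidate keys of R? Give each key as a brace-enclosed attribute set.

No FD produces {B}, so it must be in every candidate key.
{A, B} is a candidate key since {A, B}⁺ = {A, B, C, D, E, F, G, H} covers every attribute.
{B, G} is a candidate key since {B, G}⁺ = {A, B, C, D, E, F, G, H} covers every attribute.
{B, H} is a candidate key since {B, H}⁺ = {A, B, C, D, E, F, G, H} covers every attribute.
Any other superkey properly contains one of these, so there are no further candidate keys.

{A, B}, {B, G}, {B, H}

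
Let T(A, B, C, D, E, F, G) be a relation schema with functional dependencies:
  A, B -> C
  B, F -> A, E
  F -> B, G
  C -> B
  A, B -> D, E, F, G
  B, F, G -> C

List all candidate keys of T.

{A, B}, {A, C}, {F}

{F}⁺ = {A, B, C, D, E, F, G} — all of the relation — so {F} is a candidate key.
{A, B}⁺ = {A, B, C, D, E, F, G} — all of the relation — so {A, B} is a candidate key.
{A, C}⁺ = {A, B, C, D, E, F, G} — all of the relation — so {A, C} is a candidate key.
No proper subset of any of these is a key, and no other minimal superkey exists.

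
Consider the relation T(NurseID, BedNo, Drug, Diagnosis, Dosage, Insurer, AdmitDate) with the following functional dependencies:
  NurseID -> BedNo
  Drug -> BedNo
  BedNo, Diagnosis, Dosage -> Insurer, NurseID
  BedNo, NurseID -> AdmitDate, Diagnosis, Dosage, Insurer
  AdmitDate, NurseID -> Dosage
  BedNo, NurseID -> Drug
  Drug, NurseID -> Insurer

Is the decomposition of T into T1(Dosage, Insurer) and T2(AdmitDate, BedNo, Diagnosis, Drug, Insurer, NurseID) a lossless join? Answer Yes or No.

Common attributes: {Insurer}; their closure is {Insurer}.
T1 ⊄ {Insurer} and T2 ⊄ {Insurer}, so the split is lossy.

No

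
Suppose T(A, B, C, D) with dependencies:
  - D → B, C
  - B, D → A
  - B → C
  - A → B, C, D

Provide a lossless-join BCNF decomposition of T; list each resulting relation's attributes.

Candidate keys of the original relation: {A}, {D}.
Within {A, B, C, D}: {B}⁺ ∩ {A, B, C, D} = {B, C}, not the whole set, so B → C violates BCNF; decompose into {B, C} and {A, B, D}.
{B, C} is in BCNF.
{A, B, D} is in BCNF.

{A, B, D}; {B, C}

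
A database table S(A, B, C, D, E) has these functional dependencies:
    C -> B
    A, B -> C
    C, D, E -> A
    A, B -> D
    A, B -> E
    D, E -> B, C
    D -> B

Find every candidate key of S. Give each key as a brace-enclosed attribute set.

Closure of {A, B} is {A, B, C, D, E}, the whole schema; {A, B} is a candidate key.
Closure of {A, C} is {A, B, C, D, E}, the whole schema; {A, C} is a candidate key.
Closure of {A, D} is {A, B, C, D, E}, the whole schema; {A, D} is a candidate key.
Closure of {D, E} is {A, B, C, D, E}, the whole schema; {D, E} is a candidate key.
These are minimal and exhaustive — every other superkey contains one of them.

{A, B}, {A, C}, {A, D}, {D, E}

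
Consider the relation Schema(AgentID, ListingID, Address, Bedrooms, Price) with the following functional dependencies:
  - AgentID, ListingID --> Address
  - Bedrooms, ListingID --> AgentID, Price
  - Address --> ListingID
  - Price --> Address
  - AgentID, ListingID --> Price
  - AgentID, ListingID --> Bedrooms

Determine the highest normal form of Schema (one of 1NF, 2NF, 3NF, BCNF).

3NF

Candidate keys: {Address, AgentID}, {Address, Bedrooms}, {AgentID, ListingID}, {AgentID, Price}, {Bedrooms, ListingID}, {Bedrooms, Price}. Prime attributes: {Address, AgentID, Bedrooms, ListingID, Price}.
For Address --> ListingID we have {Address}⁺ = {Address, ListingID}; {Address} is not a superkey, so BCNF fails.
But every attribute on its right side ({ListingID}) is prime, and the same holds for every other non-superkey FD, so 3NF still holds.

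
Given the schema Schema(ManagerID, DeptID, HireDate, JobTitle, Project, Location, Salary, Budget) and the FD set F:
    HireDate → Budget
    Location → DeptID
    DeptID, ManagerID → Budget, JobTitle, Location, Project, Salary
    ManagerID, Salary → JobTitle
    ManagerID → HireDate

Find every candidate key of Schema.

{DeptID, ManagerID}, {Location, ManagerID}

No FD produces {ManagerID}, so it must be in every candidate key.
{DeptID, ManagerID} is a candidate key since {DeptID, ManagerID}⁺ = {Budget, DeptID, HireDate, JobTitle, Location, ManagerID, Project, Salary} covers every attribute.
{Location, ManagerID} is a candidate key since {Location, ManagerID}⁺ = {Budget, DeptID, HireDate, JobTitle, Location, ManagerID, Project, Salary} covers every attribute.
These are minimal and exhaustive — every other superkey contains one of them.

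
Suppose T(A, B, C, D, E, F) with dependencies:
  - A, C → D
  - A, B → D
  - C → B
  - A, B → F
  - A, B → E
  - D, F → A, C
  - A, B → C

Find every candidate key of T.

{A, B}⁺ = {A, B, C, D, E, F}, which is every attribute, so {A, B} is a candidate key.
{A, C}⁺ = {A, B, C, D, E, F}, which is every attribute, so {A, C} is a candidate key.
{D, F}⁺ = {A, B, C, D, E, F}, which is every attribute, so {D, F} is a candidate key.
Any other superkey properly contains one of these, so there are no further candidate keys.

{A, B}, {A, C}, {D, F}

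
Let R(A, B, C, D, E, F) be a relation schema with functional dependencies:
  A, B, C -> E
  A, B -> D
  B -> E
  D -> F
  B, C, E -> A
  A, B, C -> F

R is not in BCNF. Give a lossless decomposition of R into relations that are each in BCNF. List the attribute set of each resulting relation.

Candidate key of the original relation: {B, C}.
Within {A, B, C, D, E, F}: {A, B}⁺ ∩ {A, B, C, D, E, F} = {A, B, D, E, F}, not the whole set, so A, B -> D, E, F violates BCNF; decompose into {A, B, D, E, F} and {A, B, C}.
Within {A, B, D, E, F}: {B}⁺ ∩ {A, B, D, E, F} = {B, E}, not the whole set, so B -> E violates BCNF; decompose into {B, E} and {A, B, D, F}.
{B, E} is in BCNF.
Within {A, B, D, F}: {D}⁺ ∩ {A, B, D, F} = {D, F}, not the whole set, so D -> F violates BCNF; decompose into {D, F} and {A, B, D}.
{D, F} is in BCNF.
{A, B, D} is in BCNF.
{A, B, C} is in BCNF.

{A, B, C}; {A, B, D}; {B, E}; {D, F}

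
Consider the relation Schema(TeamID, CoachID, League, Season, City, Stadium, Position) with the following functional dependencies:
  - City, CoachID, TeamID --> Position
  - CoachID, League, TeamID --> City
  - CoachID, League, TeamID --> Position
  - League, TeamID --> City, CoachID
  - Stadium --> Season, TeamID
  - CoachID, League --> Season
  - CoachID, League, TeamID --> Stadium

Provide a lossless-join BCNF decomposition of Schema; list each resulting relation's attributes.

{City, CoachID, League, Stadium}; {City, CoachID, Position, TeamID}; {Season, Stadium, TeamID}

Candidate keys of the original relation: {League, Stadium}, {League, TeamID}.
{City, CoachID, League, Position, Season, Stadium, TeamID}: {City, CoachID, TeamID} determines {City, CoachID, Position, TeamID} here but is not a superkey — split on City, CoachID, TeamID --> Position, giving {City, CoachID, Position, TeamID} and {City, CoachID, League, Season, Stadium, TeamID}.
{City, CoachID, Position, TeamID} has no BCNF violation.
{City, CoachID, League, Season, Stadium, TeamID}: {Stadium} determines {Season, Stadium, TeamID} here but is not a superkey — split on Stadium --> Season, TeamID, giving {Season, Stadium, TeamID} and {City, CoachID, League, Stadium}.
{Season, Stadium, TeamID} has no BCNF violation.
{City, CoachID, League, Stadium} has no BCNF violation.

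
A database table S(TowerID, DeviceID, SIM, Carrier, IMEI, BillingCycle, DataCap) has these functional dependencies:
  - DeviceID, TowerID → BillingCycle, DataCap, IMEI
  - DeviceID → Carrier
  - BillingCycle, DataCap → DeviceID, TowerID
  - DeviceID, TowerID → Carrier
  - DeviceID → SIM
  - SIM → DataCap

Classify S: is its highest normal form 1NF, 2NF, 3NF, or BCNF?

1NF

Candidate keys: {BillingCycle, DataCap}, {BillingCycle, DeviceID}, {BillingCycle, SIM}, {DeviceID, TowerID}. Prime attributes: {BillingCycle, DataCap, DeviceID, SIM, TowerID}.
For DeviceID → Carrier we have {DeviceID}⁺ = {Carrier, DataCap, DeviceID, SIM}; {DeviceID} is not a superkey, so BCNF fails.
DeviceID → Carrier has non-prime {Carrier} on the right and a non-superkey on the left, so 3NF fails.
Since {DeviceID} ⊂ {BillingCycle, DeviceID} and {DeviceID}⁺ ⊇ {Carrier} with {Carrier} non-prime, there is a partial dependency; 2NF fails.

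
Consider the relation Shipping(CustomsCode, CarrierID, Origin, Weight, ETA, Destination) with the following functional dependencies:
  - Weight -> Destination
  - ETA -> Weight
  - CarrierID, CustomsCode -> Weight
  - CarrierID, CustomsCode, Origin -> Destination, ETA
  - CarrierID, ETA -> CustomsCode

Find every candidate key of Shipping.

{CarrierID, CustomsCode, Origin}, {CarrierID, ETA, Origin}

Attributes never on any right-hand side: {CarrierID, Origin} — every candidate key must contain all of them.
Closure of {CarrierID, CustomsCode, Origin} is {CarrierID, CustomsCode, Destination, ETA, Origin, Weight}, the whole schema; {CarrierID, CustomsCode, Origin} is a candidate key.
Closure of {CarrierID, ETA, Origin} is {CarrierID, CustomsCode, Destination, ETA, Origin, Weight}, the whole schema; {CarrierID, ETA, Origin} is a candidate key.
Any other superkey properly contains one of these, so there are no further candidate keys.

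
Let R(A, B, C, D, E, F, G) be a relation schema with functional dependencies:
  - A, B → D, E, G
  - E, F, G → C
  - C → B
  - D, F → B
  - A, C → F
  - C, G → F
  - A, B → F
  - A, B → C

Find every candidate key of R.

{A, B}, {A, C}, {A, D, F}, {A, E, F, G}

No FD produces {A}, so it must be in every candidate key.
{A, B} is a candidate key since {A, B}⁺ = {A, B, C, D, E, F, G} covers every attribute.
{A, C} is a candidate key since {A, C}⁺ = {A, B, C, D, E, F, G} covers every attribute.
{A, D, F} is a candidate key since {A, D, F}⁺ = {A, B, C, D, E, F, G} covers every attribute.
{A, E, F, G} is a candidate key since {A, E, F, G}⁺ = {A, B, C, D, E, F, G} covers every attribute.
These are minimal and exhaustive — every other superkey contains one of them.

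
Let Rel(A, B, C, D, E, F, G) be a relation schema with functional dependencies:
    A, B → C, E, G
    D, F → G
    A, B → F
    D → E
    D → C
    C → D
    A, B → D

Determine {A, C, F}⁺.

{A, C, D, E, F, G}

Start with {A, C, F}.
C → D applies; add {D} → now {A, C, D, F}.
D, F → G applies; add {G} → now {A, C, D, F, G}.
D → E applies; add {E} → now {A, C, D, E, F, G}.
No further FD applies.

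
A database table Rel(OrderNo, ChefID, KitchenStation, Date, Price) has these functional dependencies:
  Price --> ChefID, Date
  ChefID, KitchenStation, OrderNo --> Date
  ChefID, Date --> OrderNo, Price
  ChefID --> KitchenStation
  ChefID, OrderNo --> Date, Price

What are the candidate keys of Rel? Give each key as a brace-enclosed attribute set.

{ChefID, Date}, {ChefID, OrderNo}, {Price}

{Price} is a candidate key since {Price}⁺ = {ChefID, Date, KitchenStation, OrderNo, Price} covers every attribute.
{ChefID, Date} is a candidate key since {ChefID, Date}⁺ = {ChefID, Date, KitchenStation, OrderNo, Price} covers every attribute.
{ChefID, OrderNo} is a candidate key since {ChefID, OrderNo}⁺ = {ChefID, Date, KitchenStation, OrderNo, Price} covers every attribute.
These are minimal and exhaustive — every other superkey contains one of them.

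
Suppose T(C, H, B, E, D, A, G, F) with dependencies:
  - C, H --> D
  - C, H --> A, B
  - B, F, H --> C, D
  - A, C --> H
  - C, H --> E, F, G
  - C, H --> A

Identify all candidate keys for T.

{A, C} is a candidate key since {A, C}⁺ = {A, B, C, D, E, F, G, H} covers every attribute.
{C, H} is a candidate key since {C, H}⁺ = {A, B, C, D, E, F, G, H} covers every attribute.
{B, F, H} is a candidate key since {B, F, H}⁺ = {A, B, C, D, E, F, G, H} covers every attribute.
No proper subset of any of these is a key, and no other minimal superkey exists.

{A, C}, {B, F, H}, {C, H}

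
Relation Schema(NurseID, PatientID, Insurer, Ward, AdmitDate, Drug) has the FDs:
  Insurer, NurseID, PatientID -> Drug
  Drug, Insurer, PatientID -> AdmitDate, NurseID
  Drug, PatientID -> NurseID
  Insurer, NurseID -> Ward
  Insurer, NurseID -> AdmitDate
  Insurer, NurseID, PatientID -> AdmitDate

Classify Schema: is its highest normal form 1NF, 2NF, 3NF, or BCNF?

Candidate keys: {Drug, Insurer, PatientID}, {Insurer, NurseID, PatientID}. Prime attributes: {Drug, Insurer, NurseID, PatientID}.
Drug, PatientID -> NurseID: {Drug, PatientID}⁺ = {Drug, NurseID, PatientID}, which is not all of the attributes, so the left side is not a superkey — BCNF is violated.
Because {Ward} is non-prime and the left side of Insurer, NurseID -> Ward is not a superkey, the relation is not in 3NF.
The proper key subset {Insurer, NurseID} of {Insurer, NurseID, PatientID} determines non-prime {AdmitDate, Ward}, so the relation is not even in 2NF.

1NF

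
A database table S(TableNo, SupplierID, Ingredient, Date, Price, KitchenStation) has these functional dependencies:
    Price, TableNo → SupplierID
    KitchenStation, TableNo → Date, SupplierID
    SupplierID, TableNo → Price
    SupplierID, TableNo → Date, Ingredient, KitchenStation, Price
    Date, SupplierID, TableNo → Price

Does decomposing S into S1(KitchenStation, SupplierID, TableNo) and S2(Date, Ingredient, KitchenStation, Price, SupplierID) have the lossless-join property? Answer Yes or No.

No

The shared attributes are {KitchenStation, SupplierID} and {KitchenStation, SupplierID}⁺ = {KitchenStation, SupplierID}.
Neither S1 nor S2 is contained in that closure, so the decomposition is lossy.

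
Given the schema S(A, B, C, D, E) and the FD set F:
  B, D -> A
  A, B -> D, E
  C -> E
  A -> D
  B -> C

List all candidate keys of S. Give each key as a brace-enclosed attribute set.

{B} never appears on the right of any FD, so every key must include it.
{A, B}⁺ = {A, B, C, D, E}, which is every attribute, so {A, B} is a candidate key.
{B, D}⁺ = {A, B, C, D, E}, which is every attribute, so {B, D} is a candidate key.
Any other superkey properly contains one of these, so there are no further candidate keys.

{A, B}, {B, D}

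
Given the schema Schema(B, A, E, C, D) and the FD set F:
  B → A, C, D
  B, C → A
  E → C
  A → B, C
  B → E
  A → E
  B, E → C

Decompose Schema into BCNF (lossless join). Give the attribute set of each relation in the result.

{A, B, D, E}; {C, E}

Candidate keys of the original relation: {A}, {B}.
Within {A, B, C, D, E}: {E}⁺ ∩ {A, B, C, D, E} = {C, E}, not the whole set, so E → C violates BCNF; decompose into {C, E} and {A, B, D, E}.
{C, E} is in BCNF.
{A, B, D, E} is in BCNF.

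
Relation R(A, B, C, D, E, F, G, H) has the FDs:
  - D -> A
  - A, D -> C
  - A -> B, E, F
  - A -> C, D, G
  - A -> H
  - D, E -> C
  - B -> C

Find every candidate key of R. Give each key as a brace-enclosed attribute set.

Closure of {A} is {A, B, C, D, E, F, G, H}, the whole schema; {A} is a candidate key.
Closure of {D} is {A, B, C, D, E, F, G, H}, the whole schema; {D} is a candidate key.
These are minimal and exhaustive — every other superkey contains one of them.

{A}, {D}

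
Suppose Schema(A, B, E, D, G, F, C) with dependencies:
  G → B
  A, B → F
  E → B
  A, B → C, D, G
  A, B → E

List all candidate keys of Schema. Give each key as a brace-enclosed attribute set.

Attributes never on any right-hand side: {A} — every candidate key must contain it.
{A, B}⁺ = {A, B, C, D, E, F, G}, which is every attribute, so {A, B} is a candidate key.
{A, E}⁺ = {A, B, C, D, E, F, G}, which is every attribute, so {A, E} is a candidate key.
{A, G}⁺ = {A, B, C, D, E, F, G}, which is every attribute, so {A, G} is a candidate key.
No proper subset of any of these is a key, and no other minimal superkey exists.

{A, B}, {A, E}, {A, G}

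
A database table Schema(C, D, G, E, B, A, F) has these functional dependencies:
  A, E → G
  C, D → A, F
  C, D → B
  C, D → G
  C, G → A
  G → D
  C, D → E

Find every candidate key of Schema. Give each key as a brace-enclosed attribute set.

{A, C, E}, {C, D}, {C, G}

{C} never appears on the right of any FD, so every key must include it.
Closure of {C, D} is {A, B, C, D, E, F, G}, the whole schema; {C, D} is a candidate key.
Closure of {C, G} is {A, B, C, D, E, F, G}, the whole schema; {C, G} is a candidate key.
Closure of {A, C, E} is {A, B, C, D, E, F, G}, the whole schema; {A, C, E} is a candidate key.
Any other superkey properly contains one of these, so there are no further candidate keys.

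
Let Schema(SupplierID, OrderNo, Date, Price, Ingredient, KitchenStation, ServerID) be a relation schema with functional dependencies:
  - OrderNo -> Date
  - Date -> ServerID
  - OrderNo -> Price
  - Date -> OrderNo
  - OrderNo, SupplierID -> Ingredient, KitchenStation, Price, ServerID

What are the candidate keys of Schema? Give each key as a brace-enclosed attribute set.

No FD produces {SupplierID}, so it must be in every candidate key.
{Date, SupplierID}⁺ = {Date, Ingredient, KitchenStation, OrderNo, Price, ServerID, SupplierID} — all of the relation — so {Date, SupplierID} is a candidate key.
{OrderNo, SupplierID}⁺ = {Date, Ingredient, KitchenStation, OrderNo, Price, ServerID, SupplierID} — all of the relation — so {OrderNo, SupplierID} is a candidate key.
Any other superkey properly contains one of these, so there are no further candidate keys.

{Date, SupplierID}, {OrderNo, SupplierID}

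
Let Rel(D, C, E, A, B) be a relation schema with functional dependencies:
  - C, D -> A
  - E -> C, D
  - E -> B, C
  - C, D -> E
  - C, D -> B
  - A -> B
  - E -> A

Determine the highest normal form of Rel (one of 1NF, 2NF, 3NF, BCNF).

Candidate keys: {C, D}, {E}. Prime attributes: {C, D, E}.
A -> B breaks BCNF: {A}⁺ = {A, B}, so {A} is not a superkey.
A -> B determines the non-prime attribute {B} from a non-superkey — 3NF is violated.
No non-prime attribute depends on a proper subset of any candidate key, so 2NF holds.

2NF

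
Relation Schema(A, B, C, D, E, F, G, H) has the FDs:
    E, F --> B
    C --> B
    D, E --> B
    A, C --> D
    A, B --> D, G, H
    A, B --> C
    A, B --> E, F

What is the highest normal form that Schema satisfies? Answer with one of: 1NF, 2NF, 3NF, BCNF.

3NF

Candidate keys: {A, B}, {A, C}, {A, D, E}, {A, E, F}. Prime attributes: {A, B, C, D, E, F}.
For E, F --> B we have {E, F}⁺ = {B, E, F}; {E, F} is not a superkey, so BCNF fails.
But every attribute on its right side ({B}) is prime, and the same holds for every other non-superkey FD, so 3NF still holds.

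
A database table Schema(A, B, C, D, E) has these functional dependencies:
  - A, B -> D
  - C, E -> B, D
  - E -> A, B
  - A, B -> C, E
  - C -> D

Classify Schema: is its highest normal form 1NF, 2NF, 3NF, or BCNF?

2NF

Candidate keys: {A, B}, {E}. Prime attributes: {A, B, E}.
C -> D breaks BCNF: {C}⁺ = {C, D}, so {C} is not a superkey.
Because {D} is non-prime and the left side of C -> D is not a superkey, the relation is not in 3NF.
No non-prime attribute depends on a proper subset of any candidate key, so 2NF holds.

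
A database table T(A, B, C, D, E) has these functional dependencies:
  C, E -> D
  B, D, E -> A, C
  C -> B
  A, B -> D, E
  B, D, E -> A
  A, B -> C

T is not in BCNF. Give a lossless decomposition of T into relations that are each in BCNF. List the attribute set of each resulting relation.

{A, C, D, E}; {B, C}

Candidate keys of the original relation: {A, B}, {A, C}, {B, D, E}, {C, E}.
Within {A, B, C, D, E}: {C}⁺ ∩ {A, B, C, D, E} = {B, C}, not the whole set, so C -> B violates BCNF; decompose into {B, C} and {A, C, D, E}.
{B, C} is in BCNF.
{A, C, D, E} is in BCNF.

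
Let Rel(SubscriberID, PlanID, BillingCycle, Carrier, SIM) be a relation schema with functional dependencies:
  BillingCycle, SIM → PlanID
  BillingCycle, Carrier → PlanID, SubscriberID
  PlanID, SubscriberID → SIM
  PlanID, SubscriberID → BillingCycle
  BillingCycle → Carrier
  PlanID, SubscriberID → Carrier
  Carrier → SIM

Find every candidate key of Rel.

{BillingCycle} is a candidate key since {BillingCycle}⁺ = {BillingCycle, Carrier, PlanID, SIM, SubscriberID} covers every attribute.
{PlanID, SubscriberID} is a candidate key since {PlanID, SubscriberID}⁺ = {BillingCycle, Carrier, PlanID, SIM, SubscriberID} covers every attribute.
These are minimal and exhaustive — every other superkey contains one of them.

{BillingCycle}, {PlanID, SubscriberID}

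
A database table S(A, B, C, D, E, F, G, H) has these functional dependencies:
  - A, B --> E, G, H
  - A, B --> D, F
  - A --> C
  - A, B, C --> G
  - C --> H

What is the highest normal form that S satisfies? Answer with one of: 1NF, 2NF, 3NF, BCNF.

1NF

Candidate key: {A, B}. Prime attributes: {A, B}.
A --> C: {A}⁺ = {A, C, H}, which is not all of the attributes, so the left side is not a superkey — BCNF is violated.
A --> C has non-prime {C} on the right and a non-superkey on the left, so 3NF fails.
{A} is a proper subset of the key {A, B}, and {A}⁺ contains the non-prime attributes {C, H} — a partial dependency, so 2NF is violated.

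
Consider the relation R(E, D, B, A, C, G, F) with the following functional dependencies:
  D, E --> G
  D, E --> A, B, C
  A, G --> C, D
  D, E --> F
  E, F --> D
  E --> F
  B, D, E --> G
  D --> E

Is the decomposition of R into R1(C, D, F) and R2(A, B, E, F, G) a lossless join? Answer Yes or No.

No

The shared attributes are {F} and {F}⁺ = {F}.
The closure covers neither R1 nor R2 entirely; the join is not lossless.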